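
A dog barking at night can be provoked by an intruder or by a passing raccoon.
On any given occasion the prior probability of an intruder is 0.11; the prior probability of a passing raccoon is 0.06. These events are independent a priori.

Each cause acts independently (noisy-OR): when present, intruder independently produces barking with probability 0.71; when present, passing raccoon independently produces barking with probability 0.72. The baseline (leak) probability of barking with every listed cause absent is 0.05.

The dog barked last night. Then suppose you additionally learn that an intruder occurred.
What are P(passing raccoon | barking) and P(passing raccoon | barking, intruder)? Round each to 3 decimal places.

Under noisy-OR, P(barking | causes) = 1 − (1−0.05)·∏(1−qᵢ) over the active causes.
By total probability over the 4 (intruder, passing raccoon) configurations:
  P(barking) = 0.05×0.89×0.94 + 0.734×0.89×0.06 + 0.7245×0.11×0.94 + 0.92286×0.11×0.06
        = 0.041830 + 0.039196 + 0.074913 + 0.006091 = 0.162030
Configurations with passing raccoon contribute 0.045287, so
  P(passing raccoon | barking) = 0.045287 / 0.162030 ≈ 0.279

With the extra evidence:
Enumerate both values of passing raccoon and weight by the priors:
  P(barking | intruder) = 0.7245×0.94 + 0.92286×0.06
        = 0.681030 + 0.055372 = 0.736402
Configurations with passing raccoon contribute 0.055372, so
  P(passing raccoon | barking, intruder) = 0.055372 / 0.736402 ≈ 0.075
This is intercausal reasoning (explaining away): once intruder accounts for the barking, passing raccoon becomes less likely.

P(passing raccoon | barking) ≈ 0.279; P(passing raccoon | barking, intruder) ≈ 0.075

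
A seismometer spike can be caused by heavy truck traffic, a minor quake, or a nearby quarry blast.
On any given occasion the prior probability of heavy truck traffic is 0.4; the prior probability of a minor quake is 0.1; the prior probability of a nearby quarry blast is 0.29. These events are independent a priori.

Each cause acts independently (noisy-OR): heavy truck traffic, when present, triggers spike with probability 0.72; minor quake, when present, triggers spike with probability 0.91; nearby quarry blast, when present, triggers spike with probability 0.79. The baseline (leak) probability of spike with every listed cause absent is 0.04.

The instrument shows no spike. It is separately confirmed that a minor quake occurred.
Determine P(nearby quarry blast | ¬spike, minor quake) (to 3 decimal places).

P(nearby quarry blast | ¬spike, minor quake) ≈ 0.079

Under noisy-OR, P(spike | causes) = 1 − (1−0.04)·∏(1−qᵢ) over the active causes.
For the numerator, keep only nearby quarry blast=true terms: 0.003157 + 0.000589 = 0.003746
The normalizing constant is 0.0864×0.6×0.71 + 0.018144×0.6×0.29 + 0.024192×0.4×0.71 + 0.00508×0.4×0.29 = 0.047423
P(nearby quarry blast | ¬spike, minor quake) = 0.003746/0.047423 ≈ 0.079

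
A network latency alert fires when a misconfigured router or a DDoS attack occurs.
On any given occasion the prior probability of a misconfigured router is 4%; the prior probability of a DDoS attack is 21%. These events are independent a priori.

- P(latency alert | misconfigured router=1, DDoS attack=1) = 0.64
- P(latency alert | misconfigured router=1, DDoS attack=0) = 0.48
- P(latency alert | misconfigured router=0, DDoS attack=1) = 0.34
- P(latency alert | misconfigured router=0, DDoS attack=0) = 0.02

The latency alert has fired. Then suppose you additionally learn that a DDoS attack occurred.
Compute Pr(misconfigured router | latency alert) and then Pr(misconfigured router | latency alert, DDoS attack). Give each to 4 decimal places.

Numerator (weight on configurations with misconfigured router): 0.015168 + 0.005376 = 0.020544
Normalizer over all consistent configurations: 0.02*0.96*0.79 + 0.34*0.96*0.21 + 0.48*0.04*0.79 + 0.64*0.04*0.21 = 0.104256
Posterior = 0.020544 / 0.104256 ≈ 0.1971

Now also conditioning on DDoS attack=true:
P(latency alert | DDoS attack) = 0.34*0.96 + 0.64*0.04 = 0.326400 + 0.025600 = 0.352000
The misconfigured router-present share is 0.64*0.04 = 0.025600.
So P(misconfigured router | latency alert, DDoS attack) = 0.025600/0.352000 ≈ 0.0727.
The drop from 0.1971 to 0.0727 is the explaining-away (discounting) effect.

Pr(misconfigured router | latency alert) ≈ 0.1971; Pr(misconfigured router | latency alert, DDoS attack) ≈ 0.0727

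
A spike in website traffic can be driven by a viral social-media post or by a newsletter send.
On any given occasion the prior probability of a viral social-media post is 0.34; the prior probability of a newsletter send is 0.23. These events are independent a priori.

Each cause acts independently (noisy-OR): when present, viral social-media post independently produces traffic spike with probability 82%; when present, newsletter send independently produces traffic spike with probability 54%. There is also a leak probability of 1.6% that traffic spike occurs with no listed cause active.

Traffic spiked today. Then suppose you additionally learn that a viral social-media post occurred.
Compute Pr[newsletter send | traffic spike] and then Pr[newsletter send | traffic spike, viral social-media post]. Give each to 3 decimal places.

Pr[newsletter send | traffic spike] ≈ 0.409; Pr[newsletter send | traffic spike, viral social-media post] ≈ 0.250

Under noisy-OR, P(traffic spike | causes) = 1 − (1−0.016)·∏(1−qᵢ) over the active causes.
Numerator (weight on configurations with newsletter send): 0.083089 + 0.071829 = 0.154918
Denominator P(traffic spike): 0.016×0.66×0.77 + 0.54736×0.66×0.23 + 0.82288×0.34×0.77 + 0.918525×0.34×0.23 = 0.378479
Posterior = 0.154918 / 0.378479 ≈ 0.409

With the extra evidence:
By total probability over both values of newsletter send:
  P(traffic spike | viral social-media post) = 0.82288×0.77 + 0.918525×0.23
        = 0.633618 + 0.211261 = 0.844879
Keeping only the newsletter send-present terms gives 0.211261, so
  P(newsletter send | traffic spike, viral social-media post) = 0.211261 / 0.844879 ≈ 0.250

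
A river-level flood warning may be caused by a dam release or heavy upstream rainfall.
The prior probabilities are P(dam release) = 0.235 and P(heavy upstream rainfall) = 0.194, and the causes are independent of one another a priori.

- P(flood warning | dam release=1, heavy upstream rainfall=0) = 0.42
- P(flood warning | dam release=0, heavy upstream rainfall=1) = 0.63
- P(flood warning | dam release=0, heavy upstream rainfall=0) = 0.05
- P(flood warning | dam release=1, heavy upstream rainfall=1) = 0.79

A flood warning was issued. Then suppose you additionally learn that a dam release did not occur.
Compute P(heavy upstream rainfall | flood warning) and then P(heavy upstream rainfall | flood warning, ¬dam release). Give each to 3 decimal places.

P(heavy upstream rainfall | flood warning) ≈ 0.540; P(heavy upstream rainfall | flood warning, ¬dam release) ≈ 0.752

Numerator (weight on configurations with heavy upstream rainfall): 0.093498 + 0.036016 = 0.129514
The normalizing constant is 0.05·0.765·0.806 + 0.63·0.765·0.194 + 0.42·0.235·0.806 + 0.79·0.235·0.194 = 0.239896
Posterior = 0.129514 / 0.239896 ≈ 0.540

With the extra evidence:
By total probability over both values of heavy upstream rainfall:
  P(flood warning | ¬dam release) = 0.05·0.806 + 0.63·0.194
        = 0.040300 + 0.122220 = 0.162520
Configurations with heavy upstream rainfall contribute 0.122220, so
  P(heavy upstream rainfall | flood warning, ¬dam release) = 0.122220 / 0.162520 ≈ 0.752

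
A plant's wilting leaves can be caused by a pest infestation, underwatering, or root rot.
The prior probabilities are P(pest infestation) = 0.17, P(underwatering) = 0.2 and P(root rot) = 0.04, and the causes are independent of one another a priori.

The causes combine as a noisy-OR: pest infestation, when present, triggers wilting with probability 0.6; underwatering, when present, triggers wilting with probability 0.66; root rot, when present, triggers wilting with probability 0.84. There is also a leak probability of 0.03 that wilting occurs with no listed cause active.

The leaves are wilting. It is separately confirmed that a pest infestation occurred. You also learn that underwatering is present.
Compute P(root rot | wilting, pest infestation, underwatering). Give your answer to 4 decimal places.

P(root rot | wilting, pest infestation, underwatering) ≈ 0.0449

Under noisy-OR, P(wilting | causes) = 1 − (1−0.03)·∏(1−qᵢ) over the active causes.
Enumerate both values of root rot and weight by the priors:
  P(wilting | pest infestation, underwatering) = 0.86808×0.96 + 0.978893×0.04
        = 0.833357 + 0.039156 = 0.872513
Keeping only the root rot-present terms gives 0.039156, so
  P(root rot | wilting, pest infestation, underwatering) = 0.039156 / 0.872513 ≈ 0.0449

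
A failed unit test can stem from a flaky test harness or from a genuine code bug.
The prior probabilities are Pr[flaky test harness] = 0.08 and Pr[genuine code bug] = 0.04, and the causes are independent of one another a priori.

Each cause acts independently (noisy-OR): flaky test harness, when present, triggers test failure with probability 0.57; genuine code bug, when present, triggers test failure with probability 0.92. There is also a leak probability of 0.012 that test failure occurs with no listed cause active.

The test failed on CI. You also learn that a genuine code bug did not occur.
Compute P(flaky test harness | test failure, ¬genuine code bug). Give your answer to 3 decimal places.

P(flaky test harness | test failure, ¬genuine code bug) ≈ 0.806

Under noisy-OR, P(test failure | causes) = 1 − (1−0.012)·∏(1−qᵢ) over the active causes.
For the numerator, keep only flaky test harness=true terms: 0.57516×0.08 = 0.046013
The normalizing constant is 0.012×0.92 + 0.57516×0.08 = 0.057053
Posterior = 0.046013 / 0.057053 ≈ 0.806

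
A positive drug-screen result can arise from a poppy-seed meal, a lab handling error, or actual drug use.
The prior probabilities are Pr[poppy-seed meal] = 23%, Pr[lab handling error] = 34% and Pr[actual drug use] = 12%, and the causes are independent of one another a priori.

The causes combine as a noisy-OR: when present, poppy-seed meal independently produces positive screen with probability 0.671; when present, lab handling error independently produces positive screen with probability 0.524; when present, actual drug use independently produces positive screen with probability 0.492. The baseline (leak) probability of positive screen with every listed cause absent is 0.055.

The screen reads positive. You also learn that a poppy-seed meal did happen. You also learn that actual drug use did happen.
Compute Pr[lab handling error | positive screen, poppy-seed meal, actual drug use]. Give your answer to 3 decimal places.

Under noisy-OR, P(positive screen | causes) = 1 − (1−0.055)·∏(1−qᵢ) over the active causes.
Numerator (weight on configurations with lab handling error): 0.924821*0.34 = 0.314439
The normalizing constant is 0.84206*0.66 + 0.924821*0.34 = 0.870199
Posterior = 0.314439 / 0.870199 ≈ 0.361

Pr[lab handling error | positive screen, poppy-seed meal, actual drug use] ≈ 0.361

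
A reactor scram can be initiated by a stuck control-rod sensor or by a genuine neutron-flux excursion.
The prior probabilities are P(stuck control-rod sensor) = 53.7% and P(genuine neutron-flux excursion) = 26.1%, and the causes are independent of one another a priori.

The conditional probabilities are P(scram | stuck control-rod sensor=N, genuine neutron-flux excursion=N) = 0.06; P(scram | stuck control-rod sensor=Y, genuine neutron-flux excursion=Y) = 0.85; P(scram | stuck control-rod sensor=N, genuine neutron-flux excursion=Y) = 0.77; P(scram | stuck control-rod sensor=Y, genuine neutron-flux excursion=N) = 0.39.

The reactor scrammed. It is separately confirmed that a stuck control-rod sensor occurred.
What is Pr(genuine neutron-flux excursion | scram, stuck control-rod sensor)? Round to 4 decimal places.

P(scram | stuck control-rod sensor) = 0.39*0.739 + 0.85*0.261 = 0.288210 + 0.221850 = 0.510060
Of this, 0.221850 comes from 0.85*0.261 (the genuine neutron-flux excursion=true cases).
So P(genuine neutron-flux excursion | scram, stuck control-rod sensor) = 0.221850/0.510060 ≈ 0.4349.

Pr(genuine neutron-flux excursion | scram, stuck control-rod sensor) ≈ 0.4349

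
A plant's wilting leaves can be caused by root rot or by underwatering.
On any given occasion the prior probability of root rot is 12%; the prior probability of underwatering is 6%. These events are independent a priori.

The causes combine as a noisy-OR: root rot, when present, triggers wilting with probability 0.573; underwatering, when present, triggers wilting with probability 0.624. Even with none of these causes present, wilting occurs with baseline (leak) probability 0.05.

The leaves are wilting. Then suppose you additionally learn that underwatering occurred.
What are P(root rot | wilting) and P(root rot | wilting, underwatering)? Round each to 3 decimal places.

Under noisy-OR, P(wilting | causes) = 1 − (1−0.05)·∏(1−qᵢ) over the active causes.
Numerator (weight on configurations with root rot): 0.067043 + 0.006102 = 0.073145
Normalizer over all consistent configurations: 0.05*0.88*0.94 + 0.6428*0.88*0.06 + 0.59435*0.12*0.94 + 0.847476*0.12*0.06 = 0.148445
P(root rot | wilting) = 0.073145/0.148445 ≈ 0.493

Now also conditioning on underwatering=true:
For the numerator, keep only root rot=true terms: 0.847476·0.12 = 0.101697
Denominator P(wilting | underwatering): 0.6428·0.88 + 0.847476·0.12 = 0.667361
P(root rot | wilting, underwatering) = 0.101697/0.667361 ≈ 0.152

P(root rot | wilting) ≈ 0.493; P(root rot | wilting, underwatering) ≈ 0.152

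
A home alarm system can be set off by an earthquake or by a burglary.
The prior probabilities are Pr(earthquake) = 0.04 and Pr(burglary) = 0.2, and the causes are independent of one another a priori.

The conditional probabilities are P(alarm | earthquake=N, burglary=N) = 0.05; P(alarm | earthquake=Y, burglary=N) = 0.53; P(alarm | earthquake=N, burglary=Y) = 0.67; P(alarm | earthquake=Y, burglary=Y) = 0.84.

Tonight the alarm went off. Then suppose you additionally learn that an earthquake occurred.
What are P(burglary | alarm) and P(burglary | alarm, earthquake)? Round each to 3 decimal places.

Enumerate the 4 (earthquake, burglary) configurations and weight by the priors:
  P(alarm) = 0.05*0.96*0.8 + 0.67*0.96*0.2 + 0.53*0.04*0.8 + 0.84*0.04*0.2
        = 0.038400 + 0.128640 + 0.016960 + 0.006720 = 0.190720
Keeping only the burglary-present terms gives 0.135360, so
  P(burglary | alarm) = 0.135360 / 0.190720 ≈ 0.710

With the extra evidence:
Enumerate both values of burglary and weight by the priors:
  P(alarm | earthquake) = 0.53×0.8 + 0.84×0.2
        = 0.424000 + 0.168000 = 0.592000
The terms with burglary present sum to 0.168000, so
  P(burglary | alarm, earthquake) = 0.168000 / 0.592000 ≈ 0.284
Conditioning on earthquake lowers the posterior on burglary: the classic explaining-away effect in a common-effect structure.

P(burglary | alarm) ≈ 0.710; P(burglary | alarm, earthquake) ≈ 0.284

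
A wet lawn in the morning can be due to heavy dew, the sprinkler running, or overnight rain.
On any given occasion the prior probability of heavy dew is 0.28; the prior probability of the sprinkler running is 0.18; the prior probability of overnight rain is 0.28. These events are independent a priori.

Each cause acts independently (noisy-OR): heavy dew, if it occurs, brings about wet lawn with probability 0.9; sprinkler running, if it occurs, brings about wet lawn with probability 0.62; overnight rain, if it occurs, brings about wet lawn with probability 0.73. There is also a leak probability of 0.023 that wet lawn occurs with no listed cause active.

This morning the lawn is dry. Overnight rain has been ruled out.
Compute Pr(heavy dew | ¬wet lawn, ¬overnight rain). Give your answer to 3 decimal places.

Pr(heavy dew | ¬wet lawn, ¬overnight rain) ≈ 0.037

Under noisy-OR, P(wet lawn | causes) = 1 − (1−0.023)·∏(1−qᵢ) over the active causes.
Weight on heavy dew=true, given the evidence: 0.022432 + 0.001871 = 0.024303
Denominator P(¬wet lawn | ¬overnight rain): 0.977×0.72×0.82 + 0.37126×0.72×0.18 + 0.0977×0.28×0.82 + 0.037126×0.28×0.18 = 0.649239
Posterior = 0.024303 / 0.649239 ≈ 0.037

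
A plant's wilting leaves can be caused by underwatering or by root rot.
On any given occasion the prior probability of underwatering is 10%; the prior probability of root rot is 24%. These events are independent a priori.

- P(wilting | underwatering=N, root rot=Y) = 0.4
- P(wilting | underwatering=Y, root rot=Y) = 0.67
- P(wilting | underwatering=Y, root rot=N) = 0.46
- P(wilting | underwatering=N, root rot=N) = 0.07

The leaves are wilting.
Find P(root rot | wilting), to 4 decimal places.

P(root rot | wilting) ≈ 0.5530

Sum P(wilting|·) weighted by the priors over the 4 (underwatering, root rot) configurations:
  P(wilting) = 0.07·0.9·0.76 + 0.4·0.9·0.24 + 0.46·0.1·0.76 + 0.67·0.1·0.24
        = 0.047880 + 0.086400 + 0.034960 + 0.016080 = 0.185320
Configurations with root rot contribute 0.102480, so
  P(root rot | wilting) = 0.102480 / 0.185320 ≈ 0.5530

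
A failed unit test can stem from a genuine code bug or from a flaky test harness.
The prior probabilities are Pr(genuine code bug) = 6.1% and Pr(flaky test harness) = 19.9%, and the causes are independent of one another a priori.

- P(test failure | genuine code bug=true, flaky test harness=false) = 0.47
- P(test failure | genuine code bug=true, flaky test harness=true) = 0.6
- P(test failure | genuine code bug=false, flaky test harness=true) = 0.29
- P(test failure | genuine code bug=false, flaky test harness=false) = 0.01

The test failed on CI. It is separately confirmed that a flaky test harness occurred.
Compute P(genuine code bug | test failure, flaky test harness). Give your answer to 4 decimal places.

Enumerate both values of genuine code bug and weight by the priors:
  P(test failure | flaky test harness) = 0.29·0.939 + 0.6·0.061
        = 0.272310 + 0.036600 = 0.308910
Configurations with genuine code bug contribute 0.036600, so
  P(genuine code bug | test failure, flaky test harness) = 0.036600 / 0.308910 ≈ 0.1185

P(genuine code bug | test failure, flaky test harness) ≈ 0.1185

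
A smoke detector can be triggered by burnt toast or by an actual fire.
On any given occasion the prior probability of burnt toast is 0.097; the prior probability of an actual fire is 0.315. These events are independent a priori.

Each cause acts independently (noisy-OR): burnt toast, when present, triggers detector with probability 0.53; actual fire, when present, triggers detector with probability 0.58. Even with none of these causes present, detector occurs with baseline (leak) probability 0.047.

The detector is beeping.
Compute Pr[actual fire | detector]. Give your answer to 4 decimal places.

Pr[actual fire | detector] ≈ 0.7482

Under noisy-OR, P(detector | causes) = 1 − (1−0.047)·∏(1−qᵢ) over the active causes.
Enumerate the 4 (burnt toast, actual fire) configurations and weight by the priors:
  P(detector) = 0.047*0.903*0.685 + 0.59974*0.903*0.315 + 0.55209*0.097*0.685 + 0.811878*0.097*0.315
        = 0.029072 + 0.170593 + 0.036684 + 0.024807 = 0.261156
Keeping only the actual fire-present terms gives 0.195400, so
  P(actual fire | detector) = 0.195400 / 0.261156 ≈ 0.7482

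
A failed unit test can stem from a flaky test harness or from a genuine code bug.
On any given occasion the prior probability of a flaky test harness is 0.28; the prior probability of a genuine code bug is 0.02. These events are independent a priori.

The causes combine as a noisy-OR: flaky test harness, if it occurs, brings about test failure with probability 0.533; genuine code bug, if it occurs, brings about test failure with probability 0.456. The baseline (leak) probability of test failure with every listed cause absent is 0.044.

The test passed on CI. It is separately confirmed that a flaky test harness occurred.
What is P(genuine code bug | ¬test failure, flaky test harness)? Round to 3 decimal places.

Under noisy-OR, P(test failure | causes) = 1 − (1−0.044)·∏(1−qᵢ) over the active causes.
Weight on genuine code bug=true, given the evidence: 0.24287·0.02 = 0.004857
The normalizing constant is 0.446452·0.98 + 0.24287·0.02 = 0.442380
Posterior = 0.004857 / 0.442380 ≈ 0.011

P(genuine code bug | ¬test failure, flaky test harness) ≈ 0.011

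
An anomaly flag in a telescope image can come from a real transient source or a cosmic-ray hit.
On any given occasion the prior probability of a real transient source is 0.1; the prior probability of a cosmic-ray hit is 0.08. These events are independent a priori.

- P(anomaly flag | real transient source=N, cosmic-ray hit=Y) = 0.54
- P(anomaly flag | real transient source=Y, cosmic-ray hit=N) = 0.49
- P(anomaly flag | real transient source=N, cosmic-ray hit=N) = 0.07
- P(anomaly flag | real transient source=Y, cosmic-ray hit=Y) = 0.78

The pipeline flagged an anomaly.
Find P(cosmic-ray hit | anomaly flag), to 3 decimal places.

For the numerator, keep only cosmic-ray hit=true terms: 0.038880 + 0.006240 = 0.045120
Denominator P(anomaly flag): 0.07×0.9×0.92 + 0.54×0.9×0.08 + 0.49×0.1×0.92 + 0.78×0.1×0.08 = 0.148160
Posterior = 0.045120 / 0.148160 ≈ 0.305

P(cosmic-ray hit | anomaly flag) ≈ 0.305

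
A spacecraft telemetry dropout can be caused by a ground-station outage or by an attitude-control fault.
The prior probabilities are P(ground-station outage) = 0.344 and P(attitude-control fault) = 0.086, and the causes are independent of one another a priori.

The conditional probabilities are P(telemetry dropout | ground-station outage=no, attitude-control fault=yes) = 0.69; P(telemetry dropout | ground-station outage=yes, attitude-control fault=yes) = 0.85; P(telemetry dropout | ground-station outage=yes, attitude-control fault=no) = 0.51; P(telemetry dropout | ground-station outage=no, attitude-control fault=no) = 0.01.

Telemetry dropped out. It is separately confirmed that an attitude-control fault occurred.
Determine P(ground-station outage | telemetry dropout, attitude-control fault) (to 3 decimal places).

P(ground-station outage | telemetry dropout, attitude-control fault) ≈ 0.392

Weight on ground-station outage=true, given the evidence: 0.85*0.344 = 0.292400
Normalizer over all consistent configurations: 0.69*0.656 + 0.85*0.344 = 0.745040
P(ground-station outage | telemetry dropout, attitude-control fault) = 0.292400/0.745040 ≈ 0.392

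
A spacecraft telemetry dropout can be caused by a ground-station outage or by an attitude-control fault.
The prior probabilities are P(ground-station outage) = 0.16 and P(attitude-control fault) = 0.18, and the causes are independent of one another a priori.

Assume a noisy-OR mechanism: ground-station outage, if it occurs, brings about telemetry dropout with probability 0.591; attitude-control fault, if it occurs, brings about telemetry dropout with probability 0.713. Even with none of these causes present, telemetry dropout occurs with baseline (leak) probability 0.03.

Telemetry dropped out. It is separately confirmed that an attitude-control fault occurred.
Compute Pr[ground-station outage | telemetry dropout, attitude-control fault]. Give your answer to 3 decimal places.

Under noisy-OR, P(telemetry dropout | causes) = 1 − (1−0.03)·∏(1−qᵢ) over the active causes.
For the numerator, keep only ground-station outage=true terms: 0.886138·0.16 = 0.141782
Denominator P(telemetry dropout | attitude-control fault): 0.72161·0.84 + 0.886138·0.16 = 0.747934
Posterior = 0.141782 / 0.747934 ≈ 0.190

Pr[ground-station outage | telemetry dropout, attitude-control fault] ≈ 0.190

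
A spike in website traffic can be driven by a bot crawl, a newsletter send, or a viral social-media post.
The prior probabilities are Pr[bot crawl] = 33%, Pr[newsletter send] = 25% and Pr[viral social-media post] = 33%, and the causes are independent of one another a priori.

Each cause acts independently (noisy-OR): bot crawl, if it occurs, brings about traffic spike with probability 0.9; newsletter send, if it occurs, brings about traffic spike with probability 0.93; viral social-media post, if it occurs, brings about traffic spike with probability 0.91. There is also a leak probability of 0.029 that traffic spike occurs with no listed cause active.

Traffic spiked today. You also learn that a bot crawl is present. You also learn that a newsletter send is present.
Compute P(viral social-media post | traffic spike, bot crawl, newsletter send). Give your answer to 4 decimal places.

Under noisy-OR, P(traffic spike | causes) = 1 − (1−0.029)·∏(1−qᵢ) over the active causes.
For the numerator, keep only viral social-media post=true terms: 0.999388*0.33 = 0.329798
Normalizer over all consistent configurations: 0.993203*0.67 + 0.999388*0.33 = 0.995244
Posterior = 0.329798 / 0.995244 ≈ 0.3314

P(viral social-media post | traffic spike, bot crawl, newsletter send) ≈ 0.3314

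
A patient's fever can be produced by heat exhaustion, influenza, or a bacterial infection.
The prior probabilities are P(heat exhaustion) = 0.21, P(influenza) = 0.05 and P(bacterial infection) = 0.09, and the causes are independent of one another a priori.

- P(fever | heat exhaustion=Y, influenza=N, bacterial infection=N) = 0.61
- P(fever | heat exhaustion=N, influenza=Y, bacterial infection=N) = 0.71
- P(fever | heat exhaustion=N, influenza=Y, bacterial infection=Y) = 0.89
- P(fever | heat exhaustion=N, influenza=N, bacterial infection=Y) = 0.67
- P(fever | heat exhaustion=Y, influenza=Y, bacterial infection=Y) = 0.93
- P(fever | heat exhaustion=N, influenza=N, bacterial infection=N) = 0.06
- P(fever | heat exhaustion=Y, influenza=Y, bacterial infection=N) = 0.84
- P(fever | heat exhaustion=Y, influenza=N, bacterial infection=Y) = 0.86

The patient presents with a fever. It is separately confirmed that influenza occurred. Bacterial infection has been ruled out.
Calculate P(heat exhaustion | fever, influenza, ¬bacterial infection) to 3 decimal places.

P(fever | influenza, ¬bacterial infection) = 0.71×0.79 + 0.84×0.21 = 0.560900 + 0.176400 = 0.737300
The heat exhaustion-present share is 0.84×0.21 = 0.176400.
Hence the posterior is 0.176400/0.737300 ≈ 0.239.

P(heat exhaustion | fever, influenza, ¬bacterial infection) ≈ 0.239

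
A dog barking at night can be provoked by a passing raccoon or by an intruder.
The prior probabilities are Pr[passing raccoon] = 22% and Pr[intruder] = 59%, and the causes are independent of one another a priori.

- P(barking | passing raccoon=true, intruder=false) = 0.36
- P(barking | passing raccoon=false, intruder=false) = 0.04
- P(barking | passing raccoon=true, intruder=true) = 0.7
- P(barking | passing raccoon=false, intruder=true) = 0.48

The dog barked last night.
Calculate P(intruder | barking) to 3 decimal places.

P(barking) = 0.04·0.78·0.41 + 0.48·0.78·0.59 + 0.36·0.22·0.41 + 0.7·0.22·0.59 = 0.012792 + 0.220896 + 0.032472 + 0.090860 = 0.357020
The intruder-present share is 0.220896 + 0.090860 = 0.311756.
P(intruder | barking) = 0.311756 / 0.357020 ≈ 0.873

P(intruder | barking) ≈ 0.873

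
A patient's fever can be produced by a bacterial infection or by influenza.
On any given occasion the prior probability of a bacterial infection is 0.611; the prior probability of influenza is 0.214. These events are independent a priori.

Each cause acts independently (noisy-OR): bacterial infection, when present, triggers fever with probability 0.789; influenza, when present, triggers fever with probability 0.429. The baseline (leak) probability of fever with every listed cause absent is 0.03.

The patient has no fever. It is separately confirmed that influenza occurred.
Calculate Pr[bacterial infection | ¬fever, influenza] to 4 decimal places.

Pr[bacterial infection | ¬fever, influenza] ≈ 0.2489

Under noisy-OR, P(fever | causes) = 1 − (1−0.03)·∏(1−qᵢ) over the active causes.
By total probability over both values of bacterial infection:
  P(¬fever | influenza) = 0.55387×0.389 + 0.116867×0.611
        = 0.215455 + 0.071406 = 0.286861
The terms with bacterial infection present sum to 0.071406, so
  P(bacterial infection | ¬fever, influenza) = 0.071406 / 0.286861 ≈ 0.2489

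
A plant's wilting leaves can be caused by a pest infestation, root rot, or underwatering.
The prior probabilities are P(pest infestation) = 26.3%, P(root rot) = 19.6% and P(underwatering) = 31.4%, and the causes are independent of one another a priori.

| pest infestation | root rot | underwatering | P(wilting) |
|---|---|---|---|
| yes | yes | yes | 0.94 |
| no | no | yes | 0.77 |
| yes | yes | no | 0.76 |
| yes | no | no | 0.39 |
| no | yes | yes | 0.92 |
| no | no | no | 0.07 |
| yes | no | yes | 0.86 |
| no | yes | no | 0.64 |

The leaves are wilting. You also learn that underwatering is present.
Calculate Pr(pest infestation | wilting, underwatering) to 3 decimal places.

By total probability over the 4 (pest infestation, root rot) configurations:
  P(wilting | underwatering) = 0.77×0.737×0.804 + 0.92×0.737×0.196 + 0.86×0.263×0.804 + 0.94×0.263×0.196
        = 0.456262 + 0.132896 + 0.181849 + 0.048455 = 0.819462
Configurations with pest infestation contribute 0.230304, so
  P(pest infestation | wilting, underwatering) = 0.230304 / 0.819462 ≈ 0.281

Pr(pest infestation | wilting, underwatering) ≈ 0.281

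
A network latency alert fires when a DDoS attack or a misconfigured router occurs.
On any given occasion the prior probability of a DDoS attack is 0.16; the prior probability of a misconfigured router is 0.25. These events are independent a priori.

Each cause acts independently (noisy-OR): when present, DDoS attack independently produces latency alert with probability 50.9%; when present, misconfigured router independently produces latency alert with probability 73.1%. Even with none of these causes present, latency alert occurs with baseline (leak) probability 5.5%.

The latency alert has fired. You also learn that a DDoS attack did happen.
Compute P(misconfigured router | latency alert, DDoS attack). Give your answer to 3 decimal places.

P(misconfigured router | latency alert, DDoS attack) ≈ 0.352

Under noisy-OR, P(latency alert | causes) = 1 − (1−0.055)·∏(1−qᵢ) over the active causes.
Weight on misconfigured router=true, given the evidence: 0.875185·0.25 = 0.218796
Normalizer over all consistent configurations: 0.536005·0.75 + 0.875185·0.25 = 0.620800
P(misconfigured router | latency alert, DDoS attack) = 0.218796/0.620800 ≈ 0.352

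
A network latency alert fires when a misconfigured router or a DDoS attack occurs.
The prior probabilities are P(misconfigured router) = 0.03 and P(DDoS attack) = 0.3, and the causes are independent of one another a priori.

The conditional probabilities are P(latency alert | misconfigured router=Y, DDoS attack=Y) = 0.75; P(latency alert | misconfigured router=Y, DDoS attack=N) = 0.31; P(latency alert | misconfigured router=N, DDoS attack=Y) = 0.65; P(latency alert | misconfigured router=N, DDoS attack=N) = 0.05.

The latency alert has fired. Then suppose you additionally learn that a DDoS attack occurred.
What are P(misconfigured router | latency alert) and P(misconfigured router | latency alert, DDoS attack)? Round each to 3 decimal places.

P(misconfigured router | latency alert) ≈ 0.056; P(misconfigured router | latency alert, DDoS attack) ≈ 0.034

Sum P(latency alert|·) weighted by the priors over the 4 (misconfigured router, DDoS attack) configurations:
  P(latency alert) = 0.05×0.97×0.7 + 0.65×0.97×0.3 + 0.31×0.03×0.7 + 0.75×0.03×0.3
        = 0.033950 + 0.189150 + 0.006510 + 0.006750 = 0.236360
The terms with misconfigured router present sum to 0.013260, so
  P(misconfigured router | latency alert) = 0.013260 / 0.236360 ≈ 0.056

Now condition on the additional information:
Enumerate both values of misconfigured router and weight by the priors:
  P(latency alert | DDoS attack) = 0.65*0.97 + 0.75*0.03
        = 0.630500 + 0.022500 = 0.653000
Keeping only the misconfigured router-present terms gives 0.022500, so
  P(misconfigured router | latency alert, DDoS attack) = 0.022500 / 0.653000 ≈ 0.034
The drop from 0.056 to 0.034 is the explaining-away (discounting) effect.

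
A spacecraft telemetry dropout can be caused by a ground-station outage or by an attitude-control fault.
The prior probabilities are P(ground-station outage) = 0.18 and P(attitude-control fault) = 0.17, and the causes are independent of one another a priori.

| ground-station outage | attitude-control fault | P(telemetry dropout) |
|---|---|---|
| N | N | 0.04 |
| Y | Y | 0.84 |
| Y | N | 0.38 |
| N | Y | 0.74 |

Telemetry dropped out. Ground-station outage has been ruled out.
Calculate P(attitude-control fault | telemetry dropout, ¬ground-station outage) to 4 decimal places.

P(telemetry dropout | ¬ground-station outage) = 0.04×0.83 + 0.74×0.17 = 0.033200 + 0.125800 = 0.159000
The attitude-control fault-present share is 0.74×0.17 = 0.125800.
P(attitude-control fault | telemetry dropout, ¬ground-station outage) = 0.125800 / 0.159000 ≈ 0.7912

P(attitude-control fault | telemetry dropout, ¬ground-station outage) ≈ 0.7912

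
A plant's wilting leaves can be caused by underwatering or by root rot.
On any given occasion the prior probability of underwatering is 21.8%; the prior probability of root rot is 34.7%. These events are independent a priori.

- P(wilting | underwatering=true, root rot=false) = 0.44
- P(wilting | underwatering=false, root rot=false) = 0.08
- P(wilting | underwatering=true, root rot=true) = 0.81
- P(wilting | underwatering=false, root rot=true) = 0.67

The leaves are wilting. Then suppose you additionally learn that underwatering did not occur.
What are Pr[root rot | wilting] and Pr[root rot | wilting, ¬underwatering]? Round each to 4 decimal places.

Pr[root rot | wilting] ≈ 0.7014; Pr[root rot | wilting, ¬underwatering] ≈ 0.8165

Sum P(wilting|·) weighted by the priors over the 4 (underwatering, root rot) configurations:
  P(wilting) = 0.08*0.782*0.653 + 0.67*0.782*0.347 + 0.44*0.218*0.653 + 0.81*0.218*0.347
        = 0.040852 + 0.181807 + 0.062636 + 0.061273 = 0.346568
Keeping only the root rot-present terms gives 0.243080, so
  P(root rot | wilting) = 0.243080 / 0.346568 ≈ 0.7014

Now also conditioning on underwatering≠true:
P(wilting | ¬underwatering) = 0.08·0.653 + 0.67·0.347 = 0.052240 + 0.232490 = 0.284730
The root rot-present share is 0.67·0.347 = 0.232490.
Hence the posterior is 0.232490/0.284730 ≈ 0.8165.
Ruling out underwatering raises the posterior on root rot — the flip side of explaining away.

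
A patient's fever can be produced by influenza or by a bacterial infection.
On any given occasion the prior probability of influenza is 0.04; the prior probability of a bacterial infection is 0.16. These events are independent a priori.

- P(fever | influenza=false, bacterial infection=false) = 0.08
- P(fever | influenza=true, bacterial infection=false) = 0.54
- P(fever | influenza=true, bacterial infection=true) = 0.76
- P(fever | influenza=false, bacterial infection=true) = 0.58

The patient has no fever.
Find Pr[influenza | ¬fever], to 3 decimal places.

Pr[influenza | ¬fever] ≈ 0.021

P(¬fever) = 0.92*0.96*0.84 + 0.42*0.96*0.16 + 0.46*0.04*0.84 + 0.24*0.04*0.16 = 0.741888 + 0.064512 + 0.015456 + 0.001536 = 0.823392
The influenza-present share is 0.015456 + 0.001536 = 0.016992.
P(influenza | ¬fever) = 0.016992 / 0.823392 ≈ 0.021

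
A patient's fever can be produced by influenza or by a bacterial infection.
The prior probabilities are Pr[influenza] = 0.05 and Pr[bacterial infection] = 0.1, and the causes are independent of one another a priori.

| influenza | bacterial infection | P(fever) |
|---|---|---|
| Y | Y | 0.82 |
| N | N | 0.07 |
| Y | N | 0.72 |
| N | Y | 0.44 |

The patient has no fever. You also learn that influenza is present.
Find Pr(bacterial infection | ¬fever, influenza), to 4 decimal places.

Pr(bacterial infection | ¬fever, influenza) ≈ 0.0667

For the numerator, keep only bacterial infection=true terms: 0.18·0.1 = 0.018000
Normalizer over all consistent configurations: 0.28·0.9 + 0.18·0.1 = 0.270000
Posterior = 0.018000 / 0.270000 ≈ 0.0667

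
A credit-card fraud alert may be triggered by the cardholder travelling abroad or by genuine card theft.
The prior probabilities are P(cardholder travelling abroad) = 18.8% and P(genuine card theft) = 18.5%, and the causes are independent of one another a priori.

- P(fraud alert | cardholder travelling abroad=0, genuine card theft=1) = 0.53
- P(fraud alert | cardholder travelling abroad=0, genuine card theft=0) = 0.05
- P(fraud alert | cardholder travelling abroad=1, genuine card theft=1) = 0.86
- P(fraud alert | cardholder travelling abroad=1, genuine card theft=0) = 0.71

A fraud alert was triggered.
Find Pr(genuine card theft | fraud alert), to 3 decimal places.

Sum P(fraud alert|·) weighted by the priors over the 4 (cardholder travelling abroad, genuine card theft) configurations:
  P(fraud alert) = 0.05×0.812×0.815 + 0.53×0.812×0.185 + 0.71×0.188×0.815 + 0.86×0.188×0.185
        = 0.033089 + 0.079617 + 0.108786 + 0.029911 = 0.251403
Configurations with genuine card theft contribute 0.109528, so
  P(genuine card theft | fraud alert) = 0.109528 / 0.251403 ≈ 0.436

Pr(genuine card theft | fraud alert) ≈ 0.436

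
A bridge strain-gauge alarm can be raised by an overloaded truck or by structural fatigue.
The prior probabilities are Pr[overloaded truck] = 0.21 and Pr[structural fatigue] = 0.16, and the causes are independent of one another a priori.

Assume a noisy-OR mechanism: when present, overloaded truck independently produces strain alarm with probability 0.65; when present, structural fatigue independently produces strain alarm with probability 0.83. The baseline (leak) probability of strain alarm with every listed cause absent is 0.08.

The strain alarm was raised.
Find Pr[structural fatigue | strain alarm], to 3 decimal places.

Under noisy-OR, P(strain alarm | causes) = 1 − (1−0.08)·∏(1−qᵢ) over the active causes.
By total probability over the 4 (overloaded truck, structural fatigue) configurations:
  P(strain alarm) = 0.08×0.79×0.84 + 0.8436×0.79×0.16 + 0.678×0.21×0.84 + 0.94526×0.21×0.16
        = 0.053088 + 0.106631 + 0.119599 + 0.031761 = 0.311079
Configurations with structural fatigue contribute 0.138392, so
  P(structural fatigue | strain alarm) = 0.138392 / 0.311079 ≈ 0.445

Pr[structural fatigue | strain alarm] ≈ 0.445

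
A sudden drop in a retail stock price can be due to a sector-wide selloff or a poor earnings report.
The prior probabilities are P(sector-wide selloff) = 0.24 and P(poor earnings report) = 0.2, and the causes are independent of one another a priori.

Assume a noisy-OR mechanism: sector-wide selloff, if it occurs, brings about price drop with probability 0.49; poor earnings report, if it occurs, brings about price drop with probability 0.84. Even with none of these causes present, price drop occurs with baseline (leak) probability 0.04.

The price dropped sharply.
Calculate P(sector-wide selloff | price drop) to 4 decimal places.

Under noisy-OR, P(price drop | causes) = 1 − (1−0.04)·∏(1−qᵢ) over the active causes.
P(price drop) = 0.04×0.76×0.8 + 0.8464×0.76×0.2 + 0.5104×0.24×0.8 + 0.921664×0.24×0.2 = 0.024320 + 0.128653 + 0.097997 + 0.044240 = 0.295210
The sector-wide selloff-present share is 0.097997 + 0.044240 = 0.142237.
Hence the posterior is 0.142237/0.295210 ≈ 0.4818.

P(sector-wide selloff | price drop) ≈ 0.4818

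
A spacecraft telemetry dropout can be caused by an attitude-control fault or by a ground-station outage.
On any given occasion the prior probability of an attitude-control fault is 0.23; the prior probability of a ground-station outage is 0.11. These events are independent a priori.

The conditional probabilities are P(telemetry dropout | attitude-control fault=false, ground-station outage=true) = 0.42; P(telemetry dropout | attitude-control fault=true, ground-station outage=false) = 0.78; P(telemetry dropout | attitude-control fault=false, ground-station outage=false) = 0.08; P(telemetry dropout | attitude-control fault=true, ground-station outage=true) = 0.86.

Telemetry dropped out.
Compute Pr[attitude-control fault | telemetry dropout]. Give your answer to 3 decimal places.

Pr[attitude-control fault | telemetry dropout] ≈ 0.667

By total probability over the 4 (attitude-control fault, ground-station outage) configurations:
  P(telemetry dropout) = 0.08×0.77×0.89 + 0.42×0.77×0.11 + 0.78×0.23×0.89 + 0.86×0.23×0.11
        = 0.054824 + 0.035574 + 0.159666 + 0.021758 = 0.271822
Configurations with attitude-control fault contribute 0.181424, so
  P(attitude-control fault | telemetry dropout) = 0.181424 / 0.271822 ≈ 0.667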